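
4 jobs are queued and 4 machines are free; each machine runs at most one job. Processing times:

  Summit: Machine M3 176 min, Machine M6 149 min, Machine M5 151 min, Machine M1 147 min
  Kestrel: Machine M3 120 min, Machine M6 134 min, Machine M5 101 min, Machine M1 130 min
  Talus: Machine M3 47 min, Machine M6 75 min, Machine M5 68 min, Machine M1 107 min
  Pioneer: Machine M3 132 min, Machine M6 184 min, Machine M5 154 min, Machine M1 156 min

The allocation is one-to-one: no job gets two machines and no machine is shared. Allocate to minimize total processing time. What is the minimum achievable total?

Optimal: Summit→Machine M6 (149 min), Kestrel→Machine M5 (101 min), Talus→Machine M3 (47 min), Pioneer→Machine M1 (156 min) — total 149+101+47+156 = 453 min.
Min-entry greedy (repeatedly take the single cheapest remaining cell) gives 479 min, worse by 26.
Checked against all permutations: 453 min is optimal.

Minimum total: 453 min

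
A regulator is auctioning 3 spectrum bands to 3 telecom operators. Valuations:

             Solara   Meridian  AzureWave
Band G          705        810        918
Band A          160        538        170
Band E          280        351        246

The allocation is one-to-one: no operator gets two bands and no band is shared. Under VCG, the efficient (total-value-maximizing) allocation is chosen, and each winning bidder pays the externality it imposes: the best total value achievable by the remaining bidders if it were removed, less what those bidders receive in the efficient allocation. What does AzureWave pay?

Efficient allocation: Solara→Band E ($280M), Meridian→Band A ($538M), AzureWave→Band G ($918M); total welfare W = $1736M.
AzureWave receives Band G at value $918M, so the others get W − 918 = $818M.
Without AzureWave: best allocation of the remaining 2 bidders over all 3 bands is Solara→Band G ($705M), Meridian→Band A ($538M), total $1243M.
VCG payment = (others' best without AzureWave) − (others' welfare with AzureWave) = 1243 − 818 = $425M.

AzureWave pays $425M.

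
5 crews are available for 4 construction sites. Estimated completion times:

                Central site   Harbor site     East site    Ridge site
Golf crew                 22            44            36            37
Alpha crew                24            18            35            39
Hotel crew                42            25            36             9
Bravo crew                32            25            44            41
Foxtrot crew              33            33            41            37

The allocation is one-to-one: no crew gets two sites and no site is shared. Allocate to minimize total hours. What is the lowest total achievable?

Optimal: Golf crew→Central site (22 hours), Alpha crew→Harbor site (18 hours), Foxtrot crew→East site (41 hours), Hotel crew→Ridge site (9 hours) — total 22+18+41+9 = 90 hours.
Column-greedy (each site in turn goes to its cheapest remaining crew) gives 113 hours, worse by 23.
Swapping Alpha crew↔Golf crew (Alpha crew→Central site 24 hours, Golf crew→Harbor site 44 hours) adds 28.
No other one-to-one assignment undercuts 90 hours.

Min total: 90 hours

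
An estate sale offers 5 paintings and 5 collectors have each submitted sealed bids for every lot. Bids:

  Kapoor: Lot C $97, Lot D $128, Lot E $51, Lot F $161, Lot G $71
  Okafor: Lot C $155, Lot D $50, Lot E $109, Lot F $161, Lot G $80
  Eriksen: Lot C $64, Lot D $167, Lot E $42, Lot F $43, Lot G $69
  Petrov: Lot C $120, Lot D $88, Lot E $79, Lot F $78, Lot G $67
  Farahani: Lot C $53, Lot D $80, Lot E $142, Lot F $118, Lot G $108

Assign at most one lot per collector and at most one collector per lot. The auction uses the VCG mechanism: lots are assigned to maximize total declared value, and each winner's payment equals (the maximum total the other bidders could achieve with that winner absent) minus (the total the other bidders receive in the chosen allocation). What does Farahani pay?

Farahani pays $12.

Efficient allocation: Kapoor→Lot F ($161), Okafor→Lot C ($155), Eriksen→Lot D ($167), Petrov→Lot G ($67), Farahani→Lot E ($142); total welfare W = $692.
Farahani receives Lot E at value $142, so the others get W − 142 = $550.
Without Farahani: best allocation of the remaining 4 bidders over all 5 lots is Kapoor→Lot F ($161), Okafor→Lot C ($155), Eriksen→Lot D ($167), Petrov→Lot E ($79), total $562.
VCG payment = (others' best without Farahani) − (others' welfare with Farahani) = 562 − 550 = $12.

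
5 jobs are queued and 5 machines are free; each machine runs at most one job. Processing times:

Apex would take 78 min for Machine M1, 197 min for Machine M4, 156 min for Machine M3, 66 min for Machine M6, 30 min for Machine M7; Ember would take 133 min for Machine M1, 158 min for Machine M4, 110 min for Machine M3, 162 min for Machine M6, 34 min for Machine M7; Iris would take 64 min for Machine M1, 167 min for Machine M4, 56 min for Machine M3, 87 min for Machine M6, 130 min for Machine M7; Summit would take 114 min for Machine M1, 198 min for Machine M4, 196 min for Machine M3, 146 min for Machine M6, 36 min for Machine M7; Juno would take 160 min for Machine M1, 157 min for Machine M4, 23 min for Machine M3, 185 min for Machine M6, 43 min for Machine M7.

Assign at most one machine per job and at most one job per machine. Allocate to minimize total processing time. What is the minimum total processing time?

Minimum total: 347 min

Optimal: Apex→Machine M6 (66 min), Ember→Machine M4 (158 min), Iris→Machine M1 (64 min), Summit→Machine M7 (36 min), Juno→Machine M3 (23 min) — total 66+158+64+36+23 = 347 min.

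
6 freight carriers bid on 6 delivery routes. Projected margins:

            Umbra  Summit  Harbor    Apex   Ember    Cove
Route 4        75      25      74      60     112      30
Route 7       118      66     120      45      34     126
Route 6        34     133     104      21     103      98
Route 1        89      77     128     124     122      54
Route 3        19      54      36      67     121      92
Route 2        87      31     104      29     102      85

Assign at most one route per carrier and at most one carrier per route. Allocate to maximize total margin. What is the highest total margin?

Optimal: Umbra→Route 4 ($75k), Summit→Route 6 ($133k), Harbor→Route 2 ($104k), Apex→Route 1 ($124k), Ember→Route 3 ($121k), Cove→Route 7 ($126k) — total 75+133+104+124+121+126 = $683k.
Column-greedy (each route in turn goes to its best remaining carrier) gives $653k, worse by 30.
Checked against all permutations: $683k is optimal.

Max total: $683k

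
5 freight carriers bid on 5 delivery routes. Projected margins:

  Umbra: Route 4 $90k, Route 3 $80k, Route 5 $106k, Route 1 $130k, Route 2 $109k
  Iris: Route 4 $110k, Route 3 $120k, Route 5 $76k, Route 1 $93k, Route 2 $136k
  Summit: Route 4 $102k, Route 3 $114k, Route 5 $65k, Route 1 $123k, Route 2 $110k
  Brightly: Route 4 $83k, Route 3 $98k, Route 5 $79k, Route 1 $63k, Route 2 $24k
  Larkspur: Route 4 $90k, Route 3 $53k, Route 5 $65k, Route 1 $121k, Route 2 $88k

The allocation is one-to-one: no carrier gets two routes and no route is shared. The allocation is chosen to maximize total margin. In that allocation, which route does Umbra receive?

Optimal: Umbra→Route 5 ($106k), Iris→Route 2 ($136k), Summit→Route 4 ($102k), Brightly→Route 3 ($98k), Larkspur→Route 1 ($121k) — total 106+136+102+98+121 = $563k.
Row-greedy (each carrier in turn takes its best remaining route) gives $528k, worse by 35.
Umbra's own top route is Route 1 ($130k), but forcing Umbra→Route 1 and reassigning the rest optimally gives only $549k — worse by 14.

Umbra receives Route 5.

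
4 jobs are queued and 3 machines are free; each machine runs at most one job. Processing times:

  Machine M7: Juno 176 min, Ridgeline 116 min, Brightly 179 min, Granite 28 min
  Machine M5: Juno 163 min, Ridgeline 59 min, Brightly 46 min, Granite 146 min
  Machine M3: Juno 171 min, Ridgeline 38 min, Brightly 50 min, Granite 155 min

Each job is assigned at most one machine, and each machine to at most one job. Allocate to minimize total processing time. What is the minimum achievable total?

Min total: 112 min

Optimal: Granite→Machine M7 (28 min), Brightly→Machine M5 (46 min), Ridgeline→Machine M3 (38 min) — total 28+46+38 = 112 min.
Row-greedy (each job in turn takes its cheapest remaining machine) gives 380 min, worse by 268.
Every other assignment is strictly worse.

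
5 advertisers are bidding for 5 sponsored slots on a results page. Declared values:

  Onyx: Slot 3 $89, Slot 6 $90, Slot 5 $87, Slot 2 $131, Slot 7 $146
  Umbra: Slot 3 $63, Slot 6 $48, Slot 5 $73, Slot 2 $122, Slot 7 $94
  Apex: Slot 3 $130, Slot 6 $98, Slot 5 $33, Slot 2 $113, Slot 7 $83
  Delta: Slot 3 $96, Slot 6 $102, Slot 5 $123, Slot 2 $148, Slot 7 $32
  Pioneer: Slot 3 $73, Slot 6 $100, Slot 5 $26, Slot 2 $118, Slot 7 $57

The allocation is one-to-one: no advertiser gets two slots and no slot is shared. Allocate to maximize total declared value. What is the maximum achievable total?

Maximum total: $621

Optimal: Onyx→Slot 7 ($146), Umbra→Slot 2 ($122), Apex→Slot 3 ($130), Delta→Slot 5 ($123), Pioneer→Slot 6 ($100) — total 146+122+130+123+100 = $621.
Checked against all permutations: $621 is optimal.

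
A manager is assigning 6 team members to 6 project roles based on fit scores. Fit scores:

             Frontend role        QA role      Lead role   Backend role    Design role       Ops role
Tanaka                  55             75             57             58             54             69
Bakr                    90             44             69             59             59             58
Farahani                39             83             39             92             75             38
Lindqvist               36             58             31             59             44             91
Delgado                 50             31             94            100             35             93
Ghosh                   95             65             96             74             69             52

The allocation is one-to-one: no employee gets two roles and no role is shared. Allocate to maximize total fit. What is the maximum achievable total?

This is a one-to-one assignment (maximum-weight bipartite matching).
Optimal: Tanaka→QA role (75 pts), Bakr→Frontend role (90 pts), Farahani→Design role (75 pts), Lindqvist→Ops role (91 pts), Delgado→Backend role (100 pts), Ghosh→Lead role (96 pts) — total 75+90+75+91+100+96 = 527 pts.
Row-greedy (each employee in turn takes its best remaining role) gives 511 pts, worse by 16.
Next-best assignment: Tanaka→Design role, Bakr→Frontend role, Farahani→QA role, Lindqvist→Ops role, Delgado→Backend role, Ghosh→Lead role = 514 pts.

Maximum total: 527 pts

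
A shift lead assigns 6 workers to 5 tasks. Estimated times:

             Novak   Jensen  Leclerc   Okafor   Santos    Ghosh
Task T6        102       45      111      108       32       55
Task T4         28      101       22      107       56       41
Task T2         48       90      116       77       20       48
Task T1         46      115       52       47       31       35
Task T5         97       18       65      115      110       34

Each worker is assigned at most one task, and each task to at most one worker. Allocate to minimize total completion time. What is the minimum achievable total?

This is a one-to-one assignment (minimum-cost bipartite matching).
Optimal: Santos→Task T6 (32 min), Leclerc→Task T4 (22 min), Novak→Task T2 (48 min), Ghosh→Task T1 (35 min), Jensen→Task T5 (18 min) — total 32+22+48+35+18 = 155 min.
Next-best assignment: Ghosh→Task T6, Leclerc→Task T4, Santos→Task T2, Novak→Task T1, Jensen→Task T5 = 161 min.

Min total: 155 min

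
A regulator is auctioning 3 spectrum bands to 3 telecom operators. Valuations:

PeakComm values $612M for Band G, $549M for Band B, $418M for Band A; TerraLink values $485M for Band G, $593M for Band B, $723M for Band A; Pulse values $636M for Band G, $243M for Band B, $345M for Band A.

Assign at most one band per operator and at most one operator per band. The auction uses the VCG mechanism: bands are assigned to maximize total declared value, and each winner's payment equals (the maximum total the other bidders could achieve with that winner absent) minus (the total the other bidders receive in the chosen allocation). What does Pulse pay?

Pulse pays $63M.

Efficient allocation: PeakComm→Band B ($549M), TerraLink→Band A ($723M), Pulse→Band G ($636M); total welfare W = $1908M.
Pulse receives Band G at value $636M, so the others get W − 636 = $1272M.
Without Pulse: best allocation of the remaining 2 bidders over all 3 bands is PeakComm→Band G ($612M), TerraLink→Band A ($723M), total $1335M.
VCG payment = (others' best without Pulse) − (others' welfare with Pulse) = 1335 − 1272 = $63M.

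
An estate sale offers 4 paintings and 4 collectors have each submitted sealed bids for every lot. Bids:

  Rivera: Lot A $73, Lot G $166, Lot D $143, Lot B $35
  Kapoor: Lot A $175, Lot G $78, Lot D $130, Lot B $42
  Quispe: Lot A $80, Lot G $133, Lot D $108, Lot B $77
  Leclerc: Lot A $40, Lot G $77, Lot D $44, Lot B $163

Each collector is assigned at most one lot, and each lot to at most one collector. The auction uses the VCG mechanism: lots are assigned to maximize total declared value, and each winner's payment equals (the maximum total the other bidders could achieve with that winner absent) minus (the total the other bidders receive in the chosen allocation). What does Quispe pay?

Quispe pays $23.

Efficient allocation: Rivera→Lot D ($143), Kapoor→Lot A ($175), Quispe→Lot G ($133), Leclerc→Lot B ($163); total welfare W = $614.
Quispe receives Lot G at value $133, so the others get W − 133 = $481.
Without Quispe: best allocation of the remaining 3 bidders over all 4 lots is Rivera→Lot G ($166), Kapoor→Lot A ($175), Leclerc→Lot B ($163), total $504.
VCG payment = (others' best without Quispe) − (others' welfare with Quispe) = 504 − 481 = $23.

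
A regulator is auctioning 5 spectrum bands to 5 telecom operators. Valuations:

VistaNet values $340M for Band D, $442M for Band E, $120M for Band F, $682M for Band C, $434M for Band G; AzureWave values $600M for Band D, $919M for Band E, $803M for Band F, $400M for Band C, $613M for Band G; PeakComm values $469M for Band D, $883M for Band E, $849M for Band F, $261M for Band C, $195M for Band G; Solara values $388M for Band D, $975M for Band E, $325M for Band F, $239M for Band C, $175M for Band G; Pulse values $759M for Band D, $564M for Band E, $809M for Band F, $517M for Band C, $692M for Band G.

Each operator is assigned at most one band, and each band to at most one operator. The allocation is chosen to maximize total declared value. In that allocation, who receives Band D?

Optimal: VistaNet→Band C ($682M), AzureWave→Band G ($613M), PeakComm→Band F ($849M), Solara→Band E ($975M), Pulse→Band D ($759M) — total 682+613+849+975+759 = $3878M.
Row-greedy (each operator in turn takes its best remaining band) gives $3530M, worse by 348.
Swapping Pulse↔VistaNet (Pulse→Band C $517M, VistaNet→Band D $340M) loses 584.
Every other assignment is strictly worse.
Pulse's own top band is Band F ($809M), but forcing Pulse→Band F and reassigning the rest optimally gives only $3548M — worse by 330.

Pulse receives Band D.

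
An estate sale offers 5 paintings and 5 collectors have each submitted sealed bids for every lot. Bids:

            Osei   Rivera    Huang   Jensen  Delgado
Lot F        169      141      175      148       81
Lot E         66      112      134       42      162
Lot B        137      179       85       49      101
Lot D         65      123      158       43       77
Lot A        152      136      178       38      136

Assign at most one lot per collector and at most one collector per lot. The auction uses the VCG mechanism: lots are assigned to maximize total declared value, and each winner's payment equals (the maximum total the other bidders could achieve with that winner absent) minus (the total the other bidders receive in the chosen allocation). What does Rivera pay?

Efficient allocation: Osei→Lot A ($152), Rivera→Lot B ($179), Huang→Lot D ($158), Jensen→Lot F ($148), Delgado→Lot E ($162); total welfare W = $799.
Rivera receives Lot B at value $179, so the others get W − 179 = $620.
Without Rivera: best allocation of the remaining 4 bidders over all 5 lots is Osei→Lot B ($137), Huang→Lot A ($178), Jensen→Lot F ($148), Delgado→Lot E ($162), total $625.
VCG payment = (others' best without Rivera) − (others' welfare with Rivera) = 625 − 620 = $5.

Rivera pays $5.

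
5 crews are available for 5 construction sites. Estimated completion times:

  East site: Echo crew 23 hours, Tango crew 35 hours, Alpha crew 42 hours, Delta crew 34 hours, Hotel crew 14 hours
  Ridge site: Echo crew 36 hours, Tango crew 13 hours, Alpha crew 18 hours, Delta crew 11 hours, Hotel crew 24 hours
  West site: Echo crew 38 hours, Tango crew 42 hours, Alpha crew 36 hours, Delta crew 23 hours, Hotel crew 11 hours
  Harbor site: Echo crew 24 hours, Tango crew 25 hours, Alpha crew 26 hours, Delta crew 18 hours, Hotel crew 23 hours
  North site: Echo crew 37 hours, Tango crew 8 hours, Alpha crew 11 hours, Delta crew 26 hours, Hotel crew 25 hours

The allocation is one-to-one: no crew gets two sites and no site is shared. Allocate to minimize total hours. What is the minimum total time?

Min total: 76 hours

Treat this as an assignment problem: match each crew to one site.
Optimal: Echo crew→East site (23 hours), Tango crew→Ridge site (13 hours), Alpha crew→North site (11 hours), Delta crew→Harbor site (18 hours), Hotel crew→West site (11 hours) — total 23+13+11+18+11 = 76 hours.
Min-entry greedy (repeatedly take the single cheapest remaining cell) gives 79 hours, worse by 3.
Next-best assignment: Echo crew→East site, Tango crew→North site, Alpha crew→Ridge site, Delta crew→Harbor site, Hotel crew→West site = 78 hours.
Every other assignment is strictly worse.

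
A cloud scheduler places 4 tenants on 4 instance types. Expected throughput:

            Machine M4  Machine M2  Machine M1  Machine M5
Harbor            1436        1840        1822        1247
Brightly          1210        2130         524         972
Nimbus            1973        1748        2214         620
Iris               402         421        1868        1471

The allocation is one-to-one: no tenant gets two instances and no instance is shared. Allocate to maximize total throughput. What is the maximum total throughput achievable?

This is the linear assignment problem.
Optimal: Harbor→Machine M1 (1822 ops/s), Brightly→Machine M2 (2130 ops/s), Nimbus→Machine M4 (1973 ops/s), Iris→Machine M5 (1471 ops/s) — total 1822+2130+1973+1471 = 7396 ops/s.
Every other assignment is strictly worse.

Max total: 7396 ops/s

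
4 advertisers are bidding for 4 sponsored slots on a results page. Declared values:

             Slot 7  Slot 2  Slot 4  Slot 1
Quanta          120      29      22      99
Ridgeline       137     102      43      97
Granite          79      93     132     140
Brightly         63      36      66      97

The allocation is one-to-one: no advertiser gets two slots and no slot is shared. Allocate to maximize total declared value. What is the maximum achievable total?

Treat this as an assignment problem: match each advertiser to one slot.
Optimal: Quanta→Slot 7 ($120), Ridgeline→Slot 2 ($102), Granite→Slot 4 ($132), Brightly→Slot 1 ($97) — total 120+102+132+97 = $451.
Row-greedy (each advertiser in turn takes its best remaining slot) gives $428, worse by 23.
No other one-to-one assignment exceeds $451.

Maximum total: $451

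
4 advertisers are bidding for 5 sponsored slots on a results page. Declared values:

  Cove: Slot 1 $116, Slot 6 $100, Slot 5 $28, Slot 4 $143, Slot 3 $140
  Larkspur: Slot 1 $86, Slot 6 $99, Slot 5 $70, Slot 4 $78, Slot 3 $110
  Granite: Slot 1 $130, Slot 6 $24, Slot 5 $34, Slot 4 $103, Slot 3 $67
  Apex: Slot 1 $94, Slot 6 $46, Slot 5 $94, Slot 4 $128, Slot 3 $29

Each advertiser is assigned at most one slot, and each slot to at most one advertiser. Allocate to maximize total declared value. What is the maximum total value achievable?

This is a one-to-one assignment (maximum-weight bipartite matching).
Optimal: Cove→Slot 3 ($140), Larkspur→Slot 6 ($99), Granite→Slot 1 ($130), Apex→Slot 4 ($128) — total 140+99+130+128 = $497.
Max-entry greedy (repeatedly take the single best remaining cell) gives $477, worse by 20.
No other one-to-one assignment exceeds $497.

Max total: $497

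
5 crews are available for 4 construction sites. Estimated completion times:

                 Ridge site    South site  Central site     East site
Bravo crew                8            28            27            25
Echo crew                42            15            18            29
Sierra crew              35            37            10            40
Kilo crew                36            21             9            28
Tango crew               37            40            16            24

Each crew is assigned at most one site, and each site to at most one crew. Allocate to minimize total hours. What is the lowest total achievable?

Optimal: Bravo crew→Ridge site (8 hours), Echo crew→South site (15 hours), Kilo crew→Central site (9 hours), Tango crew→East site (24 hours) — total 8+15+9+24 = 56 hours.
Row-greedy (each crew in turn takes its cheapest remaining site) gives 61 hours, worse by 5.
Checked against all permutations: 56 hours is optimal.

Min total: 56 hours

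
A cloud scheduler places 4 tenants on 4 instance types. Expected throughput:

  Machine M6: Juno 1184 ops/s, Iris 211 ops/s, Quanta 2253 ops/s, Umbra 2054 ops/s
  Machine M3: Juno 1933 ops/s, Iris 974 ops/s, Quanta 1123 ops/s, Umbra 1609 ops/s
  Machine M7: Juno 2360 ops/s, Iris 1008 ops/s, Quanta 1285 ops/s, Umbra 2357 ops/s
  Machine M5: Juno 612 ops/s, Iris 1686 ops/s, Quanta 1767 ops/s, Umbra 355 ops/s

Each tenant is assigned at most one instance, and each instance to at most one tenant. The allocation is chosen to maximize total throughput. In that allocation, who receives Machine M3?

Juno receives Machine M3.

This is the linear assignment problem.
Optimal: Juno→Machine M3 (1933 ops/s), Iris→Machine M5 (1686 ops/s), Quanta→Machine M6 (2253 ops/s), Umbra→Machine M7 (2357 ops/s) — total 1933+1686+2253+2357 = 8229 ops/s.
Max-entry greedy (repeatedly take the single best remaining cell) gives 7908 ops/s, worse by 321.
Next-best assignment: Juno→Machine M7, Iris→Machine M5, Quanta→Machine M6, Umbra→Machine M3 = 7908 ops/s.
Every other assignment is strictly worse.
Juno's own top instance is Machine M7 (2360 ops/s), but forcing Juno→Machine M7 and reassigning the rest optimally gives only 7908 ops/s — worse by 321.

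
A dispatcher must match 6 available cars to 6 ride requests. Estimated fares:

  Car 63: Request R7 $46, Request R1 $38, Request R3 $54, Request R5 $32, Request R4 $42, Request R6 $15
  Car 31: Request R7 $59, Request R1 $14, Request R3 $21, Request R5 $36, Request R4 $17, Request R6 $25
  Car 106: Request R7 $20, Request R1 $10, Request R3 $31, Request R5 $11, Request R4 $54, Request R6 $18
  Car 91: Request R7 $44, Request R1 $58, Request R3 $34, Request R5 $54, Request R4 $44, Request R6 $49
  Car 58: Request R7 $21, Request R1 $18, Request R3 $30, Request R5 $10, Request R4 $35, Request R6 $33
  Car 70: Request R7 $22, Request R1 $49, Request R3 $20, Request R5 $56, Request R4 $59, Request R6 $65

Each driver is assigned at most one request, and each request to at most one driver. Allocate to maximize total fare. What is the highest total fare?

This is the linear assignment problem.
Optimal: Car 63→Request R3 ($54), Car 31→Request R7 ($59), Car 106→Request R4 ($54), Car 91→Request R1 ($58), Car 58→Request R6 ($33), Car 70→Request R5 ($56) — total 54+59+54+58+33+56 = $314.
Max-entry greedy (repeatedly take the single best remaining cell) gives $300, worse by 14.
Swapping Car 70↔Car 58 (Car 70→Request R6 $65, Car 58→Request R5 $10) loses 14.

Maximum total: $314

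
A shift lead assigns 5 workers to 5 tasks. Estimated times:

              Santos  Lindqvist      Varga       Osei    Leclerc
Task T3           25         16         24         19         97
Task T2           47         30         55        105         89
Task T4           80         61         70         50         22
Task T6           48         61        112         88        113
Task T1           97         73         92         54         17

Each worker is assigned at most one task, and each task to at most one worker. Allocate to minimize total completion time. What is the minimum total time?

Optimal: Santos→Task T6 (48 min), Lindqvist→Task T2 (30 min), Varga→Task T3 (24 min), Osei→Task T4 (50 min), Leclerc→Task T1 (17 min) — total 48+30+24+50+17 = 169 min.
Min-entry greedy (repeatedly take the single cheapest remaining cell) gives 242 min, worse by 73.
Next-best assignment: Santos→Task T6, Lindqvist→Task T2, Varga→Task T3, Osei→Task T1, Leclerc→Task T4 = 178 min.

Minimum total: 169 min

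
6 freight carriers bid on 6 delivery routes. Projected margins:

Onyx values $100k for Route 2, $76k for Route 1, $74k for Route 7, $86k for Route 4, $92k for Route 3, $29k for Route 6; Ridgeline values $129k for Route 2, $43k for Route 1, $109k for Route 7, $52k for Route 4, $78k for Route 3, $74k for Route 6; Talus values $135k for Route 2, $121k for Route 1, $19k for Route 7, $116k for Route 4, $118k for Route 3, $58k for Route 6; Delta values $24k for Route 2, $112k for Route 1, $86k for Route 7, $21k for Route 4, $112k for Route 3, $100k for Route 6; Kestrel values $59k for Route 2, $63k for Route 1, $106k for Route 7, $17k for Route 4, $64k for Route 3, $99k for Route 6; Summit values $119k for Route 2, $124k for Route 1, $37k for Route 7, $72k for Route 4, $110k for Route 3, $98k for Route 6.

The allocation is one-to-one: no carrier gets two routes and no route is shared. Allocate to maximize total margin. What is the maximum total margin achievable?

Maximum total: $667k

Optimal: Onyx→Route 3 ($92k), Ridgeline→Route 2 ($129k), Talus→Route 4 ($116k), Delta→Route 6 ($100k), Kestrel→Route 7 ($106k), Summit→Route 1 ($124k) — total 92+129+116+100+106+124 = $667k.
Row-greedy (each carrier in turn takes its best remaining route) gives $613k, worse by 54.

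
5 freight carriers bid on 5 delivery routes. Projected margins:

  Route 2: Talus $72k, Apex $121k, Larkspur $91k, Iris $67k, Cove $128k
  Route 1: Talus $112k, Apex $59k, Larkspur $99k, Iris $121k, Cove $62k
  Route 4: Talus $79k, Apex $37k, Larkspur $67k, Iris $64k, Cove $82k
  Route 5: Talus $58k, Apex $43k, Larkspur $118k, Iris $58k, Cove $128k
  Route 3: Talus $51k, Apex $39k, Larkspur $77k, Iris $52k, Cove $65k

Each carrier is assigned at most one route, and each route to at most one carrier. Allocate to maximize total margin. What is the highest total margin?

Max total: $526k

Optimal: Talus→Route 4 ($79k), Apex→Route 2 ($121k), Larkspur→Route 3 ($77k), Iris→Route 1 ($121k), Cove→Route 5 ($128k) — total 79+121+77+121+128 = $526k.
Column-greedy (each route in turn goes to its best remaining carrier) gives $485k, worse by 41.
Next-best assignment: Talus→Route 4, Apex→Route 2, Larkspur→Route 5, Iris→Route 1, Cove→Route 3 = $504k.
Checked against all permutations: $526k is optimal.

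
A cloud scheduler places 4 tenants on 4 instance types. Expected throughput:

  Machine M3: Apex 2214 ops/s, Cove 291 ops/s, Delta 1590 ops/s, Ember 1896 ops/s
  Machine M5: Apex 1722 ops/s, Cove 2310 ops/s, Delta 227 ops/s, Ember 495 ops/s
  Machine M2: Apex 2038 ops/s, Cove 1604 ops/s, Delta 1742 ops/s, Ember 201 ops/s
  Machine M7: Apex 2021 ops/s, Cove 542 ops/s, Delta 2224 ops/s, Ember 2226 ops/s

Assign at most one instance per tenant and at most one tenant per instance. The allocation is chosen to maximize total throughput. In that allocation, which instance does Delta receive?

Delta receives Machine M2.

This is a one-to-one assignment (maximum-weight bipartite matching).
Optimal: Apex→Machine M3 (2214 ops/s), Cove→Machine M5 (2310 ops/s), Delta→Machine M2 (1742 ops/s), Ember→Machine M7 (2226 ops/s) — total 2214+2310+1742+2226 = 8492 ops/s.
Row-greedy (each tenant in turn takes its best remaining instance) gives 6949 ops/s, worse by 1543.
Delta's own top instance is Machine M7 (2224 ops/s), but forcing Delta→Machine M7 and reassigning the rest optimally gives only 8468 ops/s — worse by 24.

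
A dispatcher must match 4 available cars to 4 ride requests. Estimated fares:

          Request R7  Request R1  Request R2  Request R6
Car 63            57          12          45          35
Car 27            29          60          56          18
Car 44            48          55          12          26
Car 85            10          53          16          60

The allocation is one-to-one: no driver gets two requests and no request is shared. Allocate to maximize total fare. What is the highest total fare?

Optimal: Car 63→Request R7 ($57), Car 27→Request R2 ($56), Car 44→Request R1 ($55), Car 85→Request R6 ($60) — total 57+56+55+60 = $228.
Column-greedy (each request in turn goes to its best remaining driver) gives $159, worse by 69.
Swapping Car 63↔Car 27 (Car 63→Request R2 $45, Car 27→Request R7 $29) loses 39.

Max total: $228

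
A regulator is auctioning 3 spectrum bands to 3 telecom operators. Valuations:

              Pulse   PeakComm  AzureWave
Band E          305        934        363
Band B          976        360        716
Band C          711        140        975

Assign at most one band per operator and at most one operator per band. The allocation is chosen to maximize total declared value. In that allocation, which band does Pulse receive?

Pulse receives Band B.

Optimal: Pulse→Band B ($976M), PeakComm→Band E ($934M), AzureWave→Band C ($975M) — total 976+934+975 = $2885M.
Next-best assignment: Pulse→Band C, PeakComm→Band E, AzureWave→Band B = $2361M.
No other one-to-one assignment exceeds $2885M.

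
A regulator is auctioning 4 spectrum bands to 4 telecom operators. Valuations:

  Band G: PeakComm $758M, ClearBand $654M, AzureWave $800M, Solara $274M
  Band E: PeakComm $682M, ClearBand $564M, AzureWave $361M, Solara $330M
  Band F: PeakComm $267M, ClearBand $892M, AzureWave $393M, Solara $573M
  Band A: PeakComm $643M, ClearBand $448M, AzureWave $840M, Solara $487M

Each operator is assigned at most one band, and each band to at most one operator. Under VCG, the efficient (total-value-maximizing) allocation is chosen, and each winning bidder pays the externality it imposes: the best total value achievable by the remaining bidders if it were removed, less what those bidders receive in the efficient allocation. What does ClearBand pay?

Efficient allocation: PeakComm→Band E ($682M), ClearBand→Band F ($892M), AzureWave→Band G ($800M), Solara→Band A ($487M); total welfare W = $2861M.
ClearBand receives Band F at value $892M, so the others get W − 892 = $1969M.
Without ClearBand: best allocation of the remaining 3 bidders over all 4 bands is PeakComm→Band G ($758M), AzureWave→Band A ($840M), Solara→Band F ($573M), total $2171M.
VCG payment = (others' best without ClearBand) − (others' welfare with ClearBand) = 2171 − 1969 = $202M.

ClearBand pays $202M.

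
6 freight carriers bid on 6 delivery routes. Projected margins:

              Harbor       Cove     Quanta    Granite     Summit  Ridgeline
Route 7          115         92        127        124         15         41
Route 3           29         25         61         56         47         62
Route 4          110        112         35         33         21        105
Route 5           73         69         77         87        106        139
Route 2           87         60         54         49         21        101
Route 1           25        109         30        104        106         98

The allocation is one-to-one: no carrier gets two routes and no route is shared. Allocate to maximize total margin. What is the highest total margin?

Maximum total: $629k

Optimal: Harbor→Route 2 ($87k), Cove→Route 4 ($112k), Quanta→Route 3 ($61k), Granite→Route 7 ($124k), Summit→Route 1 ($106k), Ridgeline→Route 5 ($139k) — total 87+112+61+124+106+139 = $629k.
Column-greedy (each route in turn goes to its best remaining carrier) gives $598k, worse by 31.
Next-best assignment: Harbor→Route 2, Cove→Route 4, Quanta→Route 7, Granite→Route 3, Summit→Route 1, Ridgeline→Route 5 = $627k.
Swapping Quanta↔Harbor (Quanta→Route 2 $54k, Harbor→Route 3 $29k) loses 65.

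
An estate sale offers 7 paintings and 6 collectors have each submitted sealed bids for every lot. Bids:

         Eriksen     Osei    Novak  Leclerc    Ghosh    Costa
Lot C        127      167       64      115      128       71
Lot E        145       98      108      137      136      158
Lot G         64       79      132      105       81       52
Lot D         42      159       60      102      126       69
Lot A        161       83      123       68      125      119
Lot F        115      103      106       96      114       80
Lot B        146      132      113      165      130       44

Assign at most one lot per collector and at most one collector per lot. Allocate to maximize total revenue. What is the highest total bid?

Max total: $909

This is a one-to-one assignment (maximum-weight bipartite matching).
Optimal: Eriksen→Lot A ($161), Osei→Lot C ($167), Novak→Lot G ($132), Leclerc→Lot B ($165), Ghosh→Lot D ($126), Costa→Lot E ($158) — total 161+167+132+165+126+158 = $909.
Column-greedy (each lot in turn goes to its best remaining collector) gives $840, worse by 69.
Checked against all permutations: $909 is optimal.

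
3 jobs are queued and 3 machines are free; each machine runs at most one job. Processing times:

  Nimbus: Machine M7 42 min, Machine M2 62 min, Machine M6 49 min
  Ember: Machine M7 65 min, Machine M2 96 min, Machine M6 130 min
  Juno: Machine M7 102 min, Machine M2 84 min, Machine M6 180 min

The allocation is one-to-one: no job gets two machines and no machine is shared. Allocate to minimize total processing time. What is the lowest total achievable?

Min total: 198 min

Treat this as an assignment problem: match each job to one machine.
Optimal: Nimbus→Machine M6 (49 min), Ember→Machine M7 (65 min), Juno→Machine M2 (84 min) — total 49+65+84 = 198 min.
Min-entry greedy (repeatedly take the single cheapest remaining cell) gives 256 min, worse by 58.
Swapping Nimbus↔Ember (Nimbus→Machine M7 42 min, Ember→Machine M6 130 min) adds 58.
Every other assignment is strictly worse.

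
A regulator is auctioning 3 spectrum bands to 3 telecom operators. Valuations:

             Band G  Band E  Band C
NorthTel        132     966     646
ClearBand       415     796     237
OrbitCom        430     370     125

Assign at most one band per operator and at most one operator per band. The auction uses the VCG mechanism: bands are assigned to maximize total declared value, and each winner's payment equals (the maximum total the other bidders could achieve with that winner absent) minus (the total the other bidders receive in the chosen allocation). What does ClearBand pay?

ClearBand pays $320M.

Efficient allocation: NorthTel→Band C ($646M), ClearBand→Band E ($796M), OrbitCom→Band G ($430M); total welfare W = $1872M.
ClearBand receives Band E at value $796M, so the others get W − 796 = $1076M.
Without ClearBand: best allocation of the remaining 2 bidders over all 3 bands is NorthTel→Band E ($966M), OrbitCom→Band G ($430M), total $1396M.
VCG payment = (others' best without ClearBand) − (others' welfare with ClearBand) = 1396 − 1076 = $320M.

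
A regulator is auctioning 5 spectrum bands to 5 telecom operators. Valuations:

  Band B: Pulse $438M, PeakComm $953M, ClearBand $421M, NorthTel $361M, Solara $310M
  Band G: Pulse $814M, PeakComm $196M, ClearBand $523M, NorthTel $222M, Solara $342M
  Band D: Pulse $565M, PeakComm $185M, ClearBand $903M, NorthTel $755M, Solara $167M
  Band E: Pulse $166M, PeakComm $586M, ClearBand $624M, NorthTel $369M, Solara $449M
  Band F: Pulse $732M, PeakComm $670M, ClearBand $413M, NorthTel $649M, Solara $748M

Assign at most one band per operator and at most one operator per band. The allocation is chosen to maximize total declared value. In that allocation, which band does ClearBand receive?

ClearBand receives Band E.

Optimal: Pulse→Band G ($814M), PeakComm→Band B ($953M), ClearBand→Band E ($624M), NorthTel→Band D ($755M), Solara→Band F ($748M) — total 814+953+624+755+748 = $3894M.
Max-entry greedy (repeatedly take the single best remaining cell) gives $3787M, worse by 107.
Next-best assignment: Pulse→Band G, PeakComm→Band B, ClearBand→Band D, NorthTel→Band E, Solara→Band F = $3787M.
Every other assignment is strictly worse.
ClearBand's own top band is Band D ($903M), but forcing ClearBand→Band D and reassigning the rest optimally gives only $3787M — worse by 107.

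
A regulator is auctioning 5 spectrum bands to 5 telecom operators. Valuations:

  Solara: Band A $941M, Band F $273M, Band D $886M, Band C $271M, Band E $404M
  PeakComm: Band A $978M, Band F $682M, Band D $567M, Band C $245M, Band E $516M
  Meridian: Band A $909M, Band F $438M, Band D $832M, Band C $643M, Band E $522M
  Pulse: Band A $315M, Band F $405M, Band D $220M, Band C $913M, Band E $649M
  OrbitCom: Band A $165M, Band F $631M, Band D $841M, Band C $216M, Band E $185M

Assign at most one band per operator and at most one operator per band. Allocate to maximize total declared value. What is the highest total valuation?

Maximum total: $3930M

Optimal: Solara→Band D ($886M), PeakComm→Band A ($978M), Meridian→Band E ($522M), Pulse→Band C ($913M), OrbitCom→Band F ($631M) — total 886+978+522+913+631 = $3930M.
Row-greedy (each operator in turn takes its best remaining band) gives $3553M, worse by 377.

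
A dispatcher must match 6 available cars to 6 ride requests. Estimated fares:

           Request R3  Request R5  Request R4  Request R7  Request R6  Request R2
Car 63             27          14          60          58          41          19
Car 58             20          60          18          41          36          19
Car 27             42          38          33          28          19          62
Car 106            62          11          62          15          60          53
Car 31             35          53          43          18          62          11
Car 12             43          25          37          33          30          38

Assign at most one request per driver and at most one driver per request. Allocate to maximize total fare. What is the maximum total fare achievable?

Max total: $347

This is a one-to-one assignment (maximum-weight bipartite matching).
Optimal: Car 63→Request R7 ($58), Car 58→Request R5 ($60), Car 27→Request R2 ($62), Car 106→Request R4 ($62), Car 31→Request R6 ($62), Car 12→Request R3 ($43) — total 58+60+62+62+62+43 = $347.
Max-entry greedy (repeatedly take the single best remaining cell) gives $339, worse by 8.
Next-best assignment: Car 63→Request R7, Car 58→Request R5, Car 27→Request R2, Car 106→Request R3, Car 31→Request R6, Car 12→Request R4 = $341.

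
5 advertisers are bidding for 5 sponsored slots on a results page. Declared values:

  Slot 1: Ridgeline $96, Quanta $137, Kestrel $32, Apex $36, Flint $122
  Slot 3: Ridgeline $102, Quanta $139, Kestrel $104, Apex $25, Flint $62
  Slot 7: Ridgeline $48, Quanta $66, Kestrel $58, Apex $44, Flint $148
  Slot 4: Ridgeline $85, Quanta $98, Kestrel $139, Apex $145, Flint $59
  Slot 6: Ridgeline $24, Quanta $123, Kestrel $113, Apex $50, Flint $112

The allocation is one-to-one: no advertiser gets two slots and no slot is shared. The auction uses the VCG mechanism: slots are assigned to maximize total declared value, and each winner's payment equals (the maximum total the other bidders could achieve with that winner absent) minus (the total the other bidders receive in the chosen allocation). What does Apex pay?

Efficient allocation: Ridgeline→Slot 3 ($102), Quanta→Slot 1 ($137), Kestrel→Slot 6 ($113), Apex→Slot 4 ($145), Flint→Slot 7 ($148); total welfare W = $645.
Apex receives Slot 4 at value $145, so the others get W − 145 = $500.
Without Apex: best allocation of the remaining 4 bidders over all 5 slots is Ridgeline→Slot 3 ($102), Quanta→Slot 1 ($137), Kestrel→Slot 4 ($139), Flint→Slot 7 ($148), total $526.
VCG payment = (others' best without Apex) − (others' welfare with Apex) = 526 − 500 = $26.

Apex pays $26.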